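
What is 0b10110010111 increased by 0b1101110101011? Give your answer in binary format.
Convert 0b10110010111 (binary) → 1024 + 256 + 128 + 16 + 4 + 2 + 1 = 1431 (decimal)
Convert 0b1101110101011 (binary) → 4096 + 2048 + 512 + 256 + 128 + 32 + 8 + 2 + 1 = 7083 (decimal)
Compute 1431 + 7083 = 8514
Convert 8514 (decimal) → 8514 = 8192 + 256 + 64 + 2 → 0b10000101000010 (binary)
0b10000101000010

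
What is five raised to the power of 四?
Convert five (English words) → 5 (decimal)
Convert 四 (Chinese numeral) → 4 (decimal)
Compute 5 ^ 4 = 625
625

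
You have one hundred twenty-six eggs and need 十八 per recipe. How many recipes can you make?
Convert one hundred twenty-six (English words) → 1×100 + 26 = 126 (decimal)
Convert 十八 (Chinese numeral) → 1×10 + 8 = 18 (decimal)
Compute 126 ÷ 18 = 7
7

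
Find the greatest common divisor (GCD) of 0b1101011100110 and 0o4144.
Convert 0b1101011100110 (binary) → 4096 + 2048 + 512 + 128 + 64 + 32 + 4 + 2 = 6886 (decimal)
Convert 0o4144 (octal) → 4×512 + 1×64 + 4×8 + 4 = 2148 (decimal)
Compute gcd(6886, 2148) = 2
2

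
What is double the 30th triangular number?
The 30th triangular number = 30×31/2 = 465
Compute 465 × 2 = 930
930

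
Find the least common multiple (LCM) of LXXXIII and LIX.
Convert LXXXIII (Roman numeral) → 50 + 10 + 10 + 10 + 1 + 1 + 1 = 83 (decimal)
Convert LIX (Roman numeral) → 50 + 9 = 59 (decimal)
Compute lcm(83, 59) = 4897
4897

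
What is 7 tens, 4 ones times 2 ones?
Convert 7 tens, 4 ones (place-value notation) → 7×10 + 4 = 74 (decimal)
Convert 2 ones (place-value notation) → 2 (decimal)
Compute 74 × 2 = 148
148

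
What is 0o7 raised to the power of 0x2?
Convert 0o7 (octal) → 7 (decimal)
Convert 0x2 (hexadecimal) → 2 (decimal)
Compute 7 ^ 2 = 49
49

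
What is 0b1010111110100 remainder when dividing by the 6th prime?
Convert 0b1010111110100 (binary) → 4096 + 1024 + 256 + 128 + 64 + 32 + 16 + 4 = 5620 (decimal)
Convert the 6th prime (prime index) → 13 (decimal)
Compute 5620 mod 13 = 4
4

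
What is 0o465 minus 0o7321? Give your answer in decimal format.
Convert 0o465 (octal) → 4×64 + 6×8 + 5 = 309 (decimal)
Convert 0o7321 (octal) → 7×512 + 3×64 + 2×8 + 1 = 3793 (decimal)
Compute 309 - 3793 = -3484
-3484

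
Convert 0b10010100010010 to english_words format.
Convert 0b10010100010010 (binary) → 8192 + 1024 + 256 + 16 + 2 = 9490 (decimal)
Convert 9490 (decimal) → 9490 = 9×1000 + 4×100 + 90 → nine thousand four hundred ninety (English words)
nine thousand four hundred ninety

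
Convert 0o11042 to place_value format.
Convert 0o11042 (octal) → 1×4096 + 1×512 + 4×8 + 2 = 4642 (decimal)
Convert 4642 (decimal) → 4642 = 4×1000 + 6×100 + 4×10 + 2 → 4 thousands, 6 hundreds, 4 tens, 2 ones (place-value notation)
4 thousands, 6 hundreds, 4 tens, 2 ones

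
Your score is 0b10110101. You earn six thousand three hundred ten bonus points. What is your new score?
Convert 0b10110101 (binary) → 128 + 32 + 16 + 4 + 1 = 181 (decimal)
Convert six thousand three hundred ten (English words) → 6×1000 + 3×100 + 10 = 6310 (decimal)
Compute 181 + 6310 = 6491
6491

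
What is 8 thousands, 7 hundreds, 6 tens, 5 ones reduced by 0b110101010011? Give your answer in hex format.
Convert 8 thousands, 7 hundreds, 6 tens, 5 ones (place-value notation) → 8×1000 + 7×100 + 6×10 + 5 = 8765 (decimal)
Convert 0b110101010011 (binary) → 2048 + 1024 + 256 + 64 + 16 + 2 + 1 = 3411 (decimal)
Compute 8765 - 3411 = 5354
Convert 5354 (decimal) → 5354 = 1×4096 + 4×256 + 14×16 + 10 → 0x14EA (hexadecimal)
0x14EA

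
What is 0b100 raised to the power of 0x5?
Convert 0b100 (binary) → 4 (decimal)
Convert 0x5 (hexadecimal) → 5 (decimal)
Compute 4 ^ 5 = 1024
1024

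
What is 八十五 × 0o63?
Convert 八十五 (Chinese numeral) → 8×10 + 5 = 85 (decimal)
Convert 0o63 (octal) → 6×8 + 3 = 51 (decimal)
Compute 85 × 51 = 4335
4335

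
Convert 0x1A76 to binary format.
Convert 0x1A76 (hexadecimal) → 1×4096 + 10×256 + 7×16 + 6 = 6774 (decimal)
Convert 6774 (decimal) → 6774 = 4096 + 2048 + 512 + 64 + 32 + 16 + 4 + 2 → 0b1101001110110 (binary)
0b1101001110110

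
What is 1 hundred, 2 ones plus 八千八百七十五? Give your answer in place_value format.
Convert 1 hundred, 2 ones (place-value notation) → 1×100 + 2 = 102 (decimal)
Convert 八千八百七十五 (Chinese numeral) → 8×1000 + 8×100 + 7×10 + 5 = 8875 (decimal)
Compute 102 + 8875 = 8977
Convert 8977 (decimal) → 8977 = 8×1000 + 9×100 + 7×10 + 7 → 8 thousands, 9 hundreds, 7 tens, 7 ones (place-value notation)
8 thousands, 9 hundreds, 7 tens, 7 ones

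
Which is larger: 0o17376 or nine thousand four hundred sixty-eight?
Convert 0o17376 (octal) → 1×4096 + 7×512 + 3×64 + 7×8 + 6 = 7934 (decimal)
Convert nine thousand four hundred sixty-eight (English words) → 9×1000 + 4×100 + 68 = 9468 (decimal)
Compare 7934 vs 9468: larger = 9468
9468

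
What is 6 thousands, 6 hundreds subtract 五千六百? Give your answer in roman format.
Convert 6 thousands, 6 hundreds (place-value notation) → 6×1000 + 6×100 = 6600 (decimal)
Convert 五千六百 (Chinese numeral) → 5×1000 + 6×100 = 5600 (decimal)
Compute 6600 - 5600 = 1000
Convert 1000 (decimal) → M (Roman numeral)
M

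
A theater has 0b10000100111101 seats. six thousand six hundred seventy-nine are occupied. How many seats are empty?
Convert 0b10000100111101 (binary) → 8192 + 256 + 32 + 16 + 8 + 4 + 1 = 8509 (decimal)
Convert six thousand six hundred seventy-nine (English words) → 6×1000 + 6×100 + 79 = 6679 (decimal)
Compute 8509 - 6679 = 1830
1830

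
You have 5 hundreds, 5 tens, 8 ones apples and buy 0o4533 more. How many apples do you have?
Convert 5 hundreds, 5 tens, 8 ones (place-value notation) → 5×100 + 5×10 + 8 = 558 (decimal)
Convert 0o4533 (octal) → 4×512 + 5×64 + 3×8 + 3 = 2395 (decimal)
Compute 558 + 2395 = 2953
2953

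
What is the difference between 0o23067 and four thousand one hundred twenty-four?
Convert 0o23067 (octal) → 2×4096 + 3×512 + 6×8 + 7 = 9783 (decimal)
Convert four thousand one hundred twenty-four (English words) → 4×1000 + 1×100 + 24 = 4124 (decimal)
Difference: |9783 - 4124| = 5659
5659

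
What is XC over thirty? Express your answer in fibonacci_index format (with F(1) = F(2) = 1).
Convert XC (Roman numeral) → 90 (decimal)
Convert thirty (English words) → 30 (decimal)
Compute 90 ÷ 30 = 3
Convert 3 (decimal) → 1, 1, 2, 3 → the 4th Fibonacci number (Fibonacci index)
the 4th Fibonacci number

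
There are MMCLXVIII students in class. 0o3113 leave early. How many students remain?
Convert MMCLXVIII (Roman numeral) → 1000 + 1000 + 100 + 50 + 10 + 5 + 1 + 1 + 1 = 2168 (decimal)
Convert 0o3113 (octal) → 3×512 + 1×64 + 1×8 + 3 = 1611 (decimal)
Compute 2168 - 1611 = 557
557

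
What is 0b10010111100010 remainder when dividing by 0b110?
Convert 0b10010111100010 (binary) → 8192 + 1024 + 256 + 128 + 64 + 32 + 2 = 9698 (decimal)
Convert 0b110 (binary) → 4 + 2 = 6 (decimal)
Compute 9698 mod 6 = 2
2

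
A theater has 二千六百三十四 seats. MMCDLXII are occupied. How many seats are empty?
Convert 二千六百三十四 (Chinese numeral) → 2×1000 + 6×100 + 3×10 + 4 = 2634 (decimal)
Convert MMCDLXII (Roman numeral) → 1000 + 1000 + 400 + 50 + 10 + 1 + 1 = 2462 (decimal)
Compute 2634 - 2462 = 172
172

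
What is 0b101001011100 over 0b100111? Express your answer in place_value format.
Convert 0b101001011100 (binary) → 2048 + 512 + 64 + 16 + 8 + 4 = 2652 (decimal)
Convert 0b100111 (binary) → 32 + 4 + 2 + 1 = 39 (decimal)
Compute 2652 ÷ 39 = 68
Convert 68 (decimal) → 68 = 6×10 + 8 → 6 tens, 8 ones (place-value notation)
6 tens, 8 ones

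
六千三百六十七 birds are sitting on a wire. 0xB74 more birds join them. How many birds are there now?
Convert 六千三百六十七 (Chinese numeral) → 6×1000 + 3×100 + 6×10 + 7 = 6367 (decimal)
Convert 0xB74 (hexadecimal) → 11×256 + 7×16 + 4 = 2932 (decimal)
Compute 6367 + 2932 = 9299
9299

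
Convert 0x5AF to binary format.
Convert 0x5AF (hexadecimal) → 5×256 + 10×16 + 15 = 1455 (decimal)
Convert 1455 (decimal) → 1455 = 1024 + 256 + 128 + 32 + 8 + 4 + 2 + 1 → 0b10110101111 (binary)
0b10110101111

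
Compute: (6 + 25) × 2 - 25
Parentheses first: 6 + 25 = 31
Multiply: 31 × 2 = 62
Subtract: 62 - 25 = 37
37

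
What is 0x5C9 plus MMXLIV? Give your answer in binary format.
Convert 0x5C9 (hexadecimal) → 5×256 + 12×16 + 9 = 1481 (decimal)
Convert MMXLIV (Roman numeral) → 1000 + 1000 + 40 + 4 = 2044 (decimal)
Compute 1481 + 2044 = 3525
Convert 3525 (decimal) → 3525 = 2048 + 1024 + 256 + 128 + 64 + 4 + 1 → 0b110111000101 (binary)
0b110111000101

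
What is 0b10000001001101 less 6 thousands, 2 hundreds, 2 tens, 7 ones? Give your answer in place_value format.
Convert 0b10000001001101 (binary) → 8192 + 64 + 8 + 4 + 1 = 8269 (decimal)
Convert 6 thousands, 2 hundreds, 2 tens, 7 ones (place-value notation) → 6×1000 + 2×100 + 2×10 + 7 = 6227 (decimal)
Compute 8269 - 6227 = 2042
Convert 2042 (decimal) → 2042 = 2×1000 + 4×10 + 2 → 2 thousands, 4 tens, 2 ones (place-value notation)
2 thousands, 4 tens, 2 ones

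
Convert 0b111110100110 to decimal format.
Convert 0b111110100110 (binary) → 2048 + 1024 + 512 + 256 + 128 + 32 + 4 + 2 = 4006 (decimal)
4006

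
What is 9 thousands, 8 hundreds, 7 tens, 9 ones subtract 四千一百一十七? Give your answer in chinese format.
Convert 9 thousands, 8 hundreds, 7 tens, 9 ones (place-value notation) → 9×1000 + 8×100 + 7×10 + 9 = 9879 (decimal)
Convert 四千一百一十七 (Chinese numeral) → 4×1000 + 1×100 + 1×10 + 7 = 4117 (decimal)
Compute 9879 - 4117 = 5762
Convert 5762 (decimal) → 5762 = 5×1000 + 7×100 + 6×10 + 2 → 五千七百六十二 (Chinese numeral)
五千七百六十二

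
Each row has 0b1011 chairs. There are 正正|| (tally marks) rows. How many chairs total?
Convert 0b1011 (binary) → 8 + 2 + 1 = 11 (decimal)
Convert 正正|| (tally marks) → 5 + 5 + 2 = 12 (decimal)
Compute 11 × 12 = 132
132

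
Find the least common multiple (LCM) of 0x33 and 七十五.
Convert 0x33 (hexadecimal) → 3×16 + 3 = 51 (decimal)
Convert 七十五 (Chinese numeral) → 7×10 + 5 = 75 (decimal)
Compute lcm(51, 75) = 1275
1275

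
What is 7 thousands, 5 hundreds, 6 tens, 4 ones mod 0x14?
Convert 7 thousands, 5 hundreds, 6 tens, 4 ones (place-value notation) → 7×1000 + 5×100 + 6×10 + 4 = 7564 (decimal)
Convert 0x14 (hexadecimal) → 1×16 + 4 = 20 (decimal)
Compute 7564 mod 20 = 4
4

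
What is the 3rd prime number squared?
The 3rd prime number = 5
Compute 5² = 5 × 5 = 25
25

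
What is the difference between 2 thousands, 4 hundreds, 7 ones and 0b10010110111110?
Convert 2 thousands, 4 hundreds, 7 ones (place-value notation) → 2×1000 + 4×100 + 7 = 2407 (decimal)
Convert 0b10010110111110 (binary) → 8192 + 1024 + 256 + 128 + 32 + 16 + 8 + 4 + 2 = 9662 (decimal)
Difference: |2407 - 9662| = 7255
7255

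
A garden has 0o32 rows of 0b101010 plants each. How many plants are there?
Convert 0b101010 (binary) → 32 + 8 + 2 = 42 (decimal)
Convert 0o32 (octal) → 3×8 + 2 = 26 (decimal)
Compute 42 × 26 = 1092
1092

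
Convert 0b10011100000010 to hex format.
Convert 0b10011100000010 (binary) → 8192 + 1024 + 512 + 256 + 2 = 9986 (decimal)
Convert 9986 (decimal) → 9986 = 2×4096 + 7×256 + 2 → 0x2702 (hexadecimal)
0x2702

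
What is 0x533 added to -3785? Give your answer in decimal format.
Convert 0x533 (hexadecimal) → 5×256 + 3×16 + 3 = 1331 (decimal)
Compute 1331 + -3785 = -2454
-2454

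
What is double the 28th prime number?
The 28th prime number = 107
Compute 107 × 2 = 214
214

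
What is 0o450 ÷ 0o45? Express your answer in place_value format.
Convert 0o450 (octal) → 4×64 + 5×8 = 296 (decimal)
Convert 0o45 (octal) → 4×8 + 5 = 37 (decimal)
Compute 296 ÷ 37 = 8
Convert 8 (decimal) → 8 ones (place-value notation)
8 ones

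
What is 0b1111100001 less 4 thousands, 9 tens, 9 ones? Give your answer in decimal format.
Convert 0b1111100001 (binary) → 512 + 256 + 128 + 64 + 32 + 1 = 993 (decimal)
Convert 4 thousands, 9 tens, 9 ones (place-value notation) → 4×1000 + 9×10 + 9 = 4099 (decimal)
Compute 993 - 4099 = -3106
-3106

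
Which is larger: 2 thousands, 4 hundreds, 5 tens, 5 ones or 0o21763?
Convert 2 thousands, 4 hundreds, 5 tens, 5 ones (place-value notation) → 2×1000 + 4×100 + 5×10 + 5 = 2455 (decimal)
Convert 0o21763 (octal) → 2×4096 + 1×512 + 7×64 + 6×8 + 3 = 9203 (decimal)
Compare 2455 vs 9203: larger = 9203
9203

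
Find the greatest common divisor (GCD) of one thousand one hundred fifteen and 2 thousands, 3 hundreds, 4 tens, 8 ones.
Convert one thousand one hundred fifteen (English words) → 1×1000 + 1×100 + 15 = 1115 (decimal)
Convert 2 thousands, 3 hundreds, 4 tens, 8 ones (place-value notation) → 2×1000 + 3×100 + 4×10 + 8 = 2348 (decimal)
Compute gcd(1115, 2348) = 1
1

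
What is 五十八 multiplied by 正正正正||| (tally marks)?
Convert 五十八 (Chinese numeral) → 5×10 + 8 = 58 (decimal)
Convert 正正正正||| (tally marks) → 5 + 5 + 5 + 5 + 3 = 23 (decimal)
Compute 58 × 23 = 1334
1334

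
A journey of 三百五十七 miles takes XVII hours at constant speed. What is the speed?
Convert 三百五十七 (Chinese numeral) → 3×100 + 5×10 + 7 = 357 (decimal)
Convert XVII (Roman numeral) → 10 + 5 + 1 + 1 = 17 (decimal)
Compute 357 ÷ 17 = 21
21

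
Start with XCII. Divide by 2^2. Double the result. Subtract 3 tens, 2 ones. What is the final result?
Convert XCII (Roman numeral) → 90 + 1 + 1 = 92 (decimal)
Start: 92
Convert 2^2 (power) → 4 (decimal)
92 ÷ 4 = 23
23 × 2 = 46
Convert 3 tens, 2 ones (place-value notation) → 3×10 + 2 = 32 (decimal)
46 - 32 = 14
14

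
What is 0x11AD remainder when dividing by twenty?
Convert 0x11AD (hexadecimal) → 1×4096 + 1×256 + 10×16 + 13 = 4525 (decimal)
Convert twenty (English words) → 20 (decimal)
Compute 4525 mod 20 = 5
5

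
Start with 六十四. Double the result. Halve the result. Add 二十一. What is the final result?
Convert 六十四 (Chinese numeral) → 6×10 + 4 = 64 (decimal)
Start: 64
64 × 2 = 128
128 ÷ 2 = 64
Convert 二十一 (Chinese numeral) → 2×10 + 1 = 21 (decimal)
64 + 21 = 85
85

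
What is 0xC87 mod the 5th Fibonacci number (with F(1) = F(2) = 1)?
Convert 0xC87 (hexadecimal) → 12×256 + 8×16 + 7 = 3207 (decimal)
Convert the 5th Fibonacci number (with F(1) = F(2) = 1) (Fibonacci index) → 1, 1, 2, 3, 5 → 5 (decimal)
Compute 3207 mod 5 = 2
2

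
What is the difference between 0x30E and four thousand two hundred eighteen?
Convert 0x30E (hexadecimal) → 3×256 + 14 = 782 (decimal)
Convert four thousand two hundred eighteen (English words) → 4×1000 + 2×100 + 18 = 4218 (decimal)
Difference: |782 - 4218| = 3436
3436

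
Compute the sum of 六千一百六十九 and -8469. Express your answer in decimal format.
Convert 六千一百六十九 (Chinese numeral) → 6×1000 + 1×100 + 6×10 + 9 = 6169 (decimal)
Compute 6169 + -8469 = -2300
-2300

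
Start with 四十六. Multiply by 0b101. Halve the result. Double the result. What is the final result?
Convert 四十六 (Chinese numeral) → 4×10 + 6 = 46 (decimal)
Start: 46
Convert 0b101 (binary) → 4 + 1 = 5 (decimal)
46 × 5 = 230
230 ÷ 2 = 115
115 × 2 = 230
230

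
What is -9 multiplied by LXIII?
Convert LXIII (Roman numeral) → 50 + 10 + 1 + 1 + 1 = 63 (decimal)
Compute -9 × 63 = -567
-567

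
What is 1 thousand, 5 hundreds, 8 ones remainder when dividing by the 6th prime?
Convert 1 thousand, 5 hundreds, 8 ones (place-value notation) → 1×1000 + 5×100 + 8 = 1508 (decimal)
Convert the 6th prime (prime index) → 13 (decimal)
Compute 1508 mod 13 = 0
0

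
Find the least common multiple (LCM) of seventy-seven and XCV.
Convert seventy-seven (English words) → 77 (decimal)
Convert XCV (Roman numeral) → 90 + 5 = 95 (decimal)
Compute lcm(77, 95) = 7315
7315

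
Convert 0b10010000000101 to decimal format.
Convert 0b10010000000101 (binary) → 8192 + 1024 + 4 + 1 = 9221 (decimal)
9221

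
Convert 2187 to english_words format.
Convert 2187 (decimal) → 2187 = 2×1000 + 1×100 + 87 → two thousand one hundred eighty-seven (English words)
two thousand one hundred eighty-seven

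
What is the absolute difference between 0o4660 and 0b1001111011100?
Convert 0o4660 (octal) → 4×512 + 6×64 + 6×8 = 2480 (decimal)
Convert 0b1001111011100 (binary) → 4096 + 512 + 256 + 128 + 64 + 16 + 8 + 4 = 5084 (decimal)
Compute |2480 - 5084| = 2604
2604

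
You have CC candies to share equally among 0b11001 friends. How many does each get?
Convert CC (Roman numeral) → 100 + 100 = 200 (decimal)
Convert 0b11001 (binary) → 16 + 8 + 1 = 25 (decimal)
Compute 200 ÷ 25 = 8
8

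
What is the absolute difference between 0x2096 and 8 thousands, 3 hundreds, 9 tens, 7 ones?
Convert 0x2096 (hexadecimal) → 2×4096 + 9×16 + 6 = 8342 (decimal)
Convert 8 thousands, 3 hundreds, 9 tens, 7 ones (place-value notation) → 8×1000 + 3×100 + 9×10 + 7 = 8397 (decimal)
Compute |8342 - 8397| = 55
55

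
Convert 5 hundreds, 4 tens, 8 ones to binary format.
Convert 5 hundreds, 4 tens, 8 ones (place-value notation) → 5×100 + 4×10 + 8 = 548 (decimal)
Convert 548 (decimal) → 548 = 512 + 32 + 4 → 0b1000100100 (binary)
0b1000100100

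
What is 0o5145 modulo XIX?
Convert 0o5145 (octal) → 5×512 + 1×64 + 4×8 + 5 = 2661 (decimal)
Convert XIX (Roman numeral) → 10 + 9 = 19 (decimal)
Compute 2661 mod 19 = 1
1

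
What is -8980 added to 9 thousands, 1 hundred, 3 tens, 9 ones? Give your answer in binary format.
Convert 9 thousands, 1 hundred, 3 tens, 9 ones (place-value notation) → 9×1000 + 1×100 + 3×10 + 9 = 9139 (decimal)
Compute -8980 + 9139 = 159
Convert 159 (decimal) → 159 = 128 + 16 + 8 + 4 + 2 + 1 → 0b10011111 (binary)
0b10011111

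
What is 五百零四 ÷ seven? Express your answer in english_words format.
Convert 五百零四 (Chinese numeral) → 5×100 + 4 = 504 (decimal)
Convert seven (English words) → 7 (decimal)
Compute 504 ÷ 7 = 72
Convert 72 (decimal) → seventy-two (English words)
seventy-two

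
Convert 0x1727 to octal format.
Convert 0x1727 (hexadecimal) → 1×4096 + 7×256 + 2×16 + 7 = 5927 (decimal)
Convert 5927 (decimal) → 5927 = 1×4096 + 3×512 + 4×64 + 4×8 + 7 → 0o13447 (octal)
0o13447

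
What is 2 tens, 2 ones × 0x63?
Convert 2 tens, 2 ones (place-value notation) → 2×10 + 2 = 22 (decimal)
Convert 0x63 (hexadecimal) → 6×16 + 3 = 99 (decimal)
Compute 22 × 99 = 2178
2178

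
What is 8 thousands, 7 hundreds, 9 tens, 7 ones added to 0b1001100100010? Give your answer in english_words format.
Convert 8 thousands, 7 hundreds, 9 tens, 7 ones (place-value notation) → 8×1000 + 7×100 + 9×10 + 7 = 8797 (decimal)
Convert 0b1001100100010 (binary) → 4096 + 512 + 256 + 32 + 2 = 4898 (decimal)
Compute 8797 + 4898 = 13695
Convert 13695 (decimal) → 13695 = 13×1000 + 6×100 + 95 → thirteen thousand six hundred ninety-five (English words)
thirteen thousand six hundred ninety-five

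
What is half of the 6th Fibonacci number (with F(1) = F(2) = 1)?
The 6th Fibonacci number (with F(1) = F(2) = 1): 1, 1, 2, 3, 5, 8 → 8
Compute 8 ÷ 2 = 4
4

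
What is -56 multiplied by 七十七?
Convert 七十七 (Chinese numeral) → 7×10 + 7 = 77 (decimal)
Compute -56 × 77 = -4312
-4312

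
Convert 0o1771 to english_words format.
Convert 0o1771 (octal) → 1×512 + 7×64 + 7×8 + 1 = 1017 (decimal)
Convert 1017 (decimal) → 1017 = 1×1000 + 17 → one thousand seventeen (English words)
one thousand seventeen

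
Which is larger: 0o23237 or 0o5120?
Convert 0o23237 (octal) → 2×4096 + 3×512 + 2×64 + 3×8 + 7 = 9887 (decimal)
Convert 0o5120 (octal) → 5×512 + 1×64 + 2×8 = 2640 (decimal)
Compare 9887 vs 2640: larger = 9887
9887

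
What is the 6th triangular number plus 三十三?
The 6th triangular number = 6×7/2 = 21
Convert 三十三 (Chinese numeral) → 3×10 + 3 = 33 (decimal)
Compute 21 + 33 = 54
54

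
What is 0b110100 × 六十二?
Convert 0b110100 (binary) → 32 + 16 + 4 = 52 (decimal)
Convert 六十二 (Chinese numeral) → 6×10 + 2 = 62 (decimal)
Compute 52 × 62 = 3224
3224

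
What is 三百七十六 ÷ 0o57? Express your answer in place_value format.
Convert 三百七十六 (Chinese numeral) → 3×100 + 7×10 + 6 = 376 (decimal)
Convert 0o57 (octal) → 5×8 + 7 = 47 (decimal)
Compute 376 ÷ 47 = 8
Convert 8 (decimal) → 8 ones (place-value notation)
8 ones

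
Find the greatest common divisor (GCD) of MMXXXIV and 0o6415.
Convert MMXXXIV (Roman numeral) → 1000 + 1000 + 10 + 10 + 10 + 4 = 2034 (decimal)
Convert 0o6415 (octal) → 6×512 + 4×64 + 1×8 + 5 = 3341 (decimal)
Compute gcd(2034, 3341) = 1
1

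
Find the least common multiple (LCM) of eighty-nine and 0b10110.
Convert eighty-nine (English words) → 89 (decimal)
Convert 0b10110 (binary) → 16 + 4 + 2 = 22 (decimal)
Compute lcm(89, 22) = 1958
1958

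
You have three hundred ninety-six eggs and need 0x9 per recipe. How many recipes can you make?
Convert three hundred ninety-six (English words) → 3×100 + 96 = 396 (decimal)
Convert 0x9 (hexadecimal) → 9 (decimal)
Compute 396 ÷ 9 = 44
44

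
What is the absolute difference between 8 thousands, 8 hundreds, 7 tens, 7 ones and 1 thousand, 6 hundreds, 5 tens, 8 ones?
Convert 8 thousands, 8 hundreds, 7 tens, 7 ones (place-value notation) → 8×1000 + 8×100 + 7×10 + 7 = 8877 (decimal)
Convert 1 thousand, 6 hundreds, 5 tens, 8 ones (place-value notation) → 1×1000 + 6×100 + 5×10 + 8 = 1658 (decimal)
Compute |8877 - 1658| = 7219
7219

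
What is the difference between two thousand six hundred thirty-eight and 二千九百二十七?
Convert two thousand six hundred thirty-eight (English words) → 2×1000 + 6×100 + 38 = 2638 (decimal)
Convert 二千九百二十七 (Chinese numeral) → 2×1000 + 9×100 + 2×10 + 7 = 2927 (decimal)
Difference: |2638 - 2927| = 289
289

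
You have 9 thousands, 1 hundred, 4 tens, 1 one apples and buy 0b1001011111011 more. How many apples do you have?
Convert 9 thousands, 1 hundred, 4 tens, 1 one (place-value notation) → 9×1000 + 1×100 + 4×10 + 1 = 9141 (decimal)
Convert 0b1001011111011 (binary) → 4096 + 512 + 128 + 64 + 32 + 16 + 8 + 2 + 1 = 4859 (decimal)
Compute 9141 + 4859 = 14000
14000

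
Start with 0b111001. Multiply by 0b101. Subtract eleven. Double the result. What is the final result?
Convert 0b111001 (binary) → 32 + 16 + 8 + 1 = 57 (decimal)
Start: 57
Convert 0b101 (binary) → 4 + 1 = 5 (decimal)
57 × 5 = 285
Convert eleven (English words) → 11 (decimal)
285 - 11 = 274
274 × 2 = 548
548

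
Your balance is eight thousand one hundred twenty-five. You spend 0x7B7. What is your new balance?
Convert eight thousand one hundred twenty-five (English words) → 8×1000 + 1×100 + 25 = 8125 (decimal)
Convert 0x7B7 (hexadecimal) → 7×256 + 11×16 + 7 = 1975 (decimal)
Compute 8125 - 1975 = 6150
6150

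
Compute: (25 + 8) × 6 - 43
Parentheses first: 25 + 8 = 33
Multiply: 33 × 6 = 198
Subtract: 198 - 43 = 155
155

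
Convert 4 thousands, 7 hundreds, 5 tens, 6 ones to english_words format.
Convert 4 thousands, 7 hundreds, 5 tens, 6 ones (place-value notation) → 4×1000 + 7×100 + 5×10 + 6 = 4756 (decimal)
Convert 4756 (decimal) → 4756 = 4×1000 + 7×100 + 56 → four thousand seven hundred fifty-six (English words)
four thousand seven hundred fifty-six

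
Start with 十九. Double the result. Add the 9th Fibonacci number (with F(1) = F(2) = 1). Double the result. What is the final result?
Convert 十九 (Chinese numeral) → 1×10 + 9 = 19 (decimal)
Start: 19
19 × 2 = 38
Convert the 9th Fibonacci number (with F(1) = F(2) = 1) (Fibonacci index) → 1, 1, 2, 3, 5, 8, 13, 21, 34 → 34 (decimal)
38 + 34 = 72
72 × 2 = 144
144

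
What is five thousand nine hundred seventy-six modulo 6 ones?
Convert five thousand nine hundred seventy-six (English words) → 5×1000 + 9×100 + 76 = 5976 (decimal)
Convert 6 ones (place-value notation) → 6 (decimal)
Compute 5976 mod 6 = 0
0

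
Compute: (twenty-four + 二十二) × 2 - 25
Convert twenty-four (English words) → 24 (decimal)
Convert 二十二 (Chinese numeral) → 2×10 + 2 = 22 (decimal)
Expression in decimal: (24 + 22) × 2 - 25
Parentheses first: 24 + 22 = 46
Multiply: 46 × 2 = 92
Subtract: 92 - 25 = 67
67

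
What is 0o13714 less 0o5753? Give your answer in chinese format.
Convert 0o13714 (octal) → 1×4096 + 3×512 + 7×64 + 1×8 + 4 = 6092 (decimal)
Convert 0o5753 (octal) → 5×512 + 7×64 + 5×8 + 3 = 3051 (decimal)
Compute 6092 - 3051 = 3041
Convert 3041 (decimal) → 3041 = 3×1000 + 4×10 + 1 → 三千零四十一 (Chinese numeral)
三千零四十一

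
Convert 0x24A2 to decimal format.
Convert 0x24A2 (hexadecimal) → 2×4096 + 4×256 + 10×16 + 2 = 9378 (decimal)
9378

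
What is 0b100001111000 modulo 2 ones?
Convert 0b100001111000 (binary) → 2048 + 64 + 32 + 16 + 8 = 2168 (decimal)
Convert 2 ones (place-value notation) → 2 (decimal)
Compute 2168 mod 2 = 0
0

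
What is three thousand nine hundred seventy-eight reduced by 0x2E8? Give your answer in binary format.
Convert three thousand nine hundred seventy-eight (English words) → 3×1000 + 9×100 + 78 = 3978 (decimal)
Convert 0x2E8 (hexadecimal) → 2×256 + 14×16 + 8 = 744 (decimal)
Compute 3978 - 744 = 3234
Convert 3234 (decimal) → 3234 = 2048 + 1024 + 128 + 32 + 2 → 0b110010100010 (binary)
0b110010100010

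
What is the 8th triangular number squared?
The 8th triangular number = 8×9/2 = 36
Compute 36² = 36 × 36 = 1296
1296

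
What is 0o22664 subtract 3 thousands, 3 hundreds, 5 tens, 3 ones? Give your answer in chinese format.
Convert 0o22664 (octal) → 2×4096 + 2×512 + 6×64 + 6×8 + 4 = 9652 (decimal)
Convert 3 thousands, 3 hundreds, 5 tens, 3 ones (place-value notation) → 3×1000 + 3×100 + 5×10 + 3 = 3353 (decimal)
Compute 9652 - 3353 = 6299
Convert 6299 (decimal) → 6299 = 6×1000 + 2×100 + 9×10 + 9 → 六千二百九十九 (Chinese numeral)
六千二百九十九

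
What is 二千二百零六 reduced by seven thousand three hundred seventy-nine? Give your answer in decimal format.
Convert 二千二百零六 (Chinese numeral) → 2×1000 + 2×100 + 6 = 2206 (decimal)
Convert seven thousand three hundred seventy-nine (English words) → 7×1000 + 3×100 + 79 = 7379 (decimal)
Compute 2206 - 7379 = -5173
-5173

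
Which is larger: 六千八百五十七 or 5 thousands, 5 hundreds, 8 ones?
Convert 六千八百五十七 (Chinese numeral) → 6×1000 + 8×100 + 5×10 + 7 = 6857 (decimal)
Convert 5 thousands, 5 hundreds, 8 ones (place-value notation) → 5×1000 + 5×100 + 8 = 5508 (decimal)
Compare 6857 vs 5508: larger = 6857
6857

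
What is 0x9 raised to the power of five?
Convert 0x9 (hexadecimal) → 9 (decimal)
Convert five (English words) → 5 (decimal)
Compute 9 ^ 5 = 59049
59049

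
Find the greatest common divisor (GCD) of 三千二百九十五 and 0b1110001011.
Convert 三千二百九十五 (Chinese numeral) → 3×1000 + 2×100 + 9×10 + 5 = 3295 (decimal)
Convert 0b1110001011 (binary) → 512 + 256 + 128 + 8 + 2 + 1 = 907 (decimal)
Compute gcd(3295, 907) = 1
1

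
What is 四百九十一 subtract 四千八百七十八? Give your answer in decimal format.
Convert 四百九十一 (Chinese numeral) → 4×100 + 9×10 + 1 = 491 (decimal)
Convert 四千八百七十八 (Chinese numeral) → 4×1000 + 8×100 + 7×10 + 8 = 4878 (decimal)
Compute 491 - 4878 = -4387
-4387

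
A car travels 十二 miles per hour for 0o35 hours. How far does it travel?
Convert 十二 (Chinese numeral) → 1×10 + 2 = 12 (decimal)
Convert 0o35 (octal) → 3×8 + 5 = 29 (decimal)
Compute 12 × 29 = 348
348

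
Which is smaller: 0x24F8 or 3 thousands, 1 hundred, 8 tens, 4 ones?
Convert 0x24F8 (hexadecimal) → 2×4096 + 4×256 + 15×16 + 8 = 9464 (decimal)
Convert 3 thousands, 1 hundred, 8 tens, 4 ones (place-value notation) → 3×1000 + 1×100 + 8×10 + 4 = 3184 (decimal)
Compare 9464 vs 3184: smaller = 3184
3184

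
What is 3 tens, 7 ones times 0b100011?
Convert 3 tens, 7 ones (place-value notation) → 3×10 + 7 = 37 (decimal)
Convert 0b100011 (binary) → 32 + 2 + 1 = 35 (decimal)
Compute 37 × 35 = 1295
1295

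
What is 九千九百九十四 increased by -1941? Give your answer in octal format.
Convert 九千九百九十四 (Chinese numeral) → 9×1000 + 9×100 + 9×10 + 4 = 9994 (decimal)
Compute 9994 + -1941 = 8053
Convert 8053 (decimal) → 8053 = 1×4096 + 7×512 + 5×64 + 6×8 + 5 → 0o17565 (octal)
0o17565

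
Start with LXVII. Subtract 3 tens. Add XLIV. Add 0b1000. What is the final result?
Convert LXVII (Roman numeral) → 50 + 10 + 5 + 1 + 1 = 67 (decimal)
Start: 67
Convert 3 tens (place-value notation) → 3×10 = 30 (decimal)
67 - 30 = 37
Convert XLIV (Roman numeral) → 40 + 4 = 44 (decimal)
37 + 44 = 81
Convert 0b1000 (binary) → 8 (decimal)
81 + 8 = 89
89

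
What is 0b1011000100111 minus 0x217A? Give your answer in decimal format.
Convert 0b1011000100111 (binary) → 4096 + 1024 + 512 + 32 + 4 + 2 + 1 = 5671 (decimal)
Convert 0x217A (hexadecimal) → 2×4096 + 1×256 + 7×16 + 10 = 8570 (decimal)
Compute 5671 - 8570 = -2899
-2899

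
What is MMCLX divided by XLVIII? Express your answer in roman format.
Convert MMCLX (Roman numeral) → 1000 + 1000 + 100 + 50 + 10 = 2160 (decimal)
Convert XLVIII (Roman numeral) → 40 + 5 + 1 + 1 + 1 = 48 (decimal)
Compute 2160 ÷ 48 = 45
Convert 45 (decimal) → 45 = 40 + 5 → XLV (Roman numeral)
XLV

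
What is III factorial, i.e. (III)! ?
Convert III (Roman numeral) → 1 + 1 + 1 = 3 (decimal)
Compute 3! = 6
6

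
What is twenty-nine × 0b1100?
Convert twenty-nine (English words) → 29 (decimal)
Convert 0b1100 (binary) → 8 + 4 = 12 (decimal)
Compute 29 × 12 = 348
348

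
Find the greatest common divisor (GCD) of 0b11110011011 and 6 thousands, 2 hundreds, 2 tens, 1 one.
Convert 0b11110011011 (binary) → 1024 + 512 + 256 + 128 + 16 + 8 + 2 + 1 = 1947 (decimal)
Convert 6 thousands, 2 hundreds, 2 tens, 1 one (place-value notation) → 6×1000 + 2×100 + 2×10 + 1 = 6221 (decimal)
Compute gcd(1947, 6221) = 1
1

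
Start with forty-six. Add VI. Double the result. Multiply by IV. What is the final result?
Convert forty-six (English words) → 46 (decimal)
Start: 46
Convert VI (Roman numeral) → 5 + 1 = 6 (decimal)
46 + 6 = 52
52 × 2 = 104
Convert IV (Roman numeral) → 4 (decimal)
104 × 4 = 416
416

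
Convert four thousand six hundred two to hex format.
Convert four thousand six hundred two (English words) → 4×1000 + 6×100 + 2 = 4602 (decimal)
Convert 4602 (decimal) → 4602 = 1×4096 + 1×256 + 15×16 + 10 → 0x11FA (hexadecimal)
0x11FA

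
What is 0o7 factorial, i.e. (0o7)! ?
Convert 0o7 (octal) → 7 (decimal)
Compute 7! = 5040
5040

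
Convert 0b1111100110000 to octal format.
Convert 0b1111100110000 (binary) → 4096 + 2048 + 1024 + 512 + 256 + 32 + 16 = 7984 (decimal)
Convert 7984 (decimal) → 7984 = 1×4096 + 7×512 + 4×64 + 6×8 → 0o17460 (octal)
0o17460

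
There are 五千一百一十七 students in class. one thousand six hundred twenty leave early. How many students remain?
Convert 五千一百一十七 (Chinese numeral) → 5×1000 + 1×100 + 1×10 + 7 = 5117 (decimal)
Convert one thousand six hundred twenty (English words) → 1×1000 + 6×100 + 20 = 1620 (decimal)
Compute 5117 - 1620 = 3497
3497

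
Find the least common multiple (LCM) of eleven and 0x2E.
Convert eleven (English words) → 11 (decimal)
Convert 0x2E (hexadecimal) → 2×16 + 14 = 46 (decimal)
Compute lcm(11, 46) = 506
506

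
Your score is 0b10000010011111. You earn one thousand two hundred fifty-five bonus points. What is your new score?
Convert 0b10000010011111 (binary) → 8192 + 128 + 16 + 8 + 4 + 2 + 1 = 8351 (decimal)
Convert one thousand two hundred fifty-five (English words) → 1×1000 + 2×100 + 55 = 1255 (decimal)
Compute 8351 + 1255 = 9606
9606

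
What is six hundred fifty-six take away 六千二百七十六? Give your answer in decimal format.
Convert six hundred fifty-six (English words) → 6×100 + 56 = 656 (decimal)
Convert 六千二百七十六 (Chinese numeral) → 6×1000 + 2×100 + 7×10 + 6 = 6276 (decimal)
Compute 656 - 6276 = -5620
-5620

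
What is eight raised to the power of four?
Convert eight (English words) → 8 (decimal)
Convert four (English words) → 4 (decimal)
Compute 8 ^ 4 = 4096
4096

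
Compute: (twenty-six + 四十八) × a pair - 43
Convert twenty-six (English words) → 26 (decimal)
Convert 四十八 (Chinese numeral) → 4×10 + 8 = 48 (decimal)
Convert a pair (colloquial) → 2 (decimal)
Expression in decimal: (26 + 48) × 2 - 43
Parentheses first: 26 + 48 = 74
Multiply: 74 × 2 = 148
Subtract: 148 - 43 = 105
105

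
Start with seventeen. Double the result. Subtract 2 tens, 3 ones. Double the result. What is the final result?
Convert seventeen (English words) → 17 (decimal)
Start: 17
17 × 2 = 34
Convert 2 tens, 3 ones (place-value notation) → 2×10 + 3 = 23 (decimal)
34 - 23 = 11
11 × 2 = 22
22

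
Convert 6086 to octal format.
Convert 6086 (decimal) → 6086 = 1×4096 + 3×512 + 7×64 + 6 → 0o13706 (octal)
0o13706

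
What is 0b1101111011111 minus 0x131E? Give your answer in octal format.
Convert 0b1101111011111 (binary) → 4096 + 2048 + 512 + 256 + 128 + 64 + 16 + 8 + 4 + 2 + 1 = 7135 (decimal)
Convert 0x131E (hexadecimal) → 1×4096 + 3×256 + 1×16 + 14 = 4894 (decimal)
Compute 7135 - 4894 = 2241
Convert 2241 (decimal) → 2241 = 4×512 + 3×64 + 1 → 0o4301 (octal)
0o4301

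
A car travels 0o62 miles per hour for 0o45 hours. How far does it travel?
Convert 0o62 (octal) → 6×8 + 2 = 50 (decimal)
Convert 0o45 (octal) → 4×8 + 5 = 37 (decimal)
Compute 50 × 37 = 1850
1850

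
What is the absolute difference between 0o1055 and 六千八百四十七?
Convert 0o1055 (octal) → 1×512 + 5×8 + 5 = 557 (decimal)
Convert 六千八百四十七 (Chinese numeral) → 6×1000 + 8×100 + 4×10 + 7 = 6847 (decimal)
Compute |557 - 6847| = 6290
6290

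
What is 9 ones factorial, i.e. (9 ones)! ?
Convert 9 ones (place-value notation) → 9 (decimal)
Compute 9! = 362880
362880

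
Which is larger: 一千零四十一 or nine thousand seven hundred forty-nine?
Convert 一千零四十一 (Chinese numeral) → 1×1000 + 4×10 + 1 = 1041 (decimal)
Convert nine thousand seven hundred forty-nine (English words) → 9×1000 + 7×100 + 49 = 9749 (decimal)
Compare 1041 vs 9749: larger = 9749
9749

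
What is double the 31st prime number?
The 31st prime number = 127
Compute 127 × 2 = 254
254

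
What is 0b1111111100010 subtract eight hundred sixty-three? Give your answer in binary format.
Convert 0b1111111100010 (binary) → 4096 + 2048 + 1024 + 512 + 256 + 128 + 64 + 32 + 2 = 8162 (decimal)
Convert eight hundred sixty-three (English words) → 8×100 + 63 = 863 (decimal)
Compute 8162 - 863 = 7299
Convert 7299 (decimal) → 7299 = 4096 + 2048 + 1024 + 128 + 2 + 1 → 0b1110010000011 (binary)
0b1110010000011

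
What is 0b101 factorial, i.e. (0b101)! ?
Convert 0b101 (binary) → 4 + 1 = 5 (decimal)
Compute 5! = 120
120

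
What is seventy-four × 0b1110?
Convert seventy-four (English words) → 74 (decimal)
Convert 0b1110 (binary) → 8 + 4 + 2 = 14 (decimal)
Compute 74 × 14 = 1036
1036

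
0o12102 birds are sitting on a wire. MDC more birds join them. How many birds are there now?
Convert 0o12102 (octal) → 1×4096 + 2×512 + 1×64 + 2 = 5186 (decimal)
Convert MDC (Roman numeral) → 1000 + 500 + 100 = 1600 (decimal)
Compute 5186 + 1600 = 6786
6786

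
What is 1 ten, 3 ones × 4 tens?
Convert 1 ten, 3 ones (place-value notation) → 1×10 + 3 = 13 (decimal)
Convert 4 tens (place-value notation) → 4×10 = 40 (decimal)
Compute 13 × 40 = 520
520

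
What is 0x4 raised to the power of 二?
Convert 0x4 (hexadecimal) → 4 (decimal)
Convert 二 (Chinese numeral) → 2 (decimal)
Compute 4 ^ 2 = 16
16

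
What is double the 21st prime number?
The 21st prime number = 73
Compute 73 × 2 = 146
146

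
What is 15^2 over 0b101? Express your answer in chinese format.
Convert 15^2 (power) → 225 (decimal)
Convert 0b101 (binary) → 4 + 1 = 5 (decimal)
Compute 225 ÷ 5 = 45
Convert 45 (decimal) → 45 = 4×10 + 5 → 四十五 (Chinese numeral)
四十五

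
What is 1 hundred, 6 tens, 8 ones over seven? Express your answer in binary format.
Convert 1 hundred, 6 tens, 8 ones (place-value notation) → 1×100 + 6×10 + 8 = 168 (decimal)
Convert seven (English words) → 7 (decimal)
Compute 168 ÷ 7 = 24
Convert 24 (decimal) → 24 = 16 + 8 → 0b11000 (binary)
0b11000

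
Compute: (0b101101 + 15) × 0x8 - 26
Convert 0b101101 (binary) → 32 + 8 + 4 + 1 = 45 (decimal)
Convert 0x8 (hexadecimal) → 8 (decimal)
Expression in decimal: (45 + 15) × 8 - 26
Parentheses first: 45 + 15 = 60
Multiply: 60 × 8 = 480
Subtract: 480 - 26 = 454
454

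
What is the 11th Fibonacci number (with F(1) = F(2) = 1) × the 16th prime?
Convert the 11th Fibonacci number (with F(1) = F(2) = 1) (Fibonacci index) → 1, 1, 2, 3, 5, 8, 13, 21, 34, 55, 89 → 89 (decimal)
Convert the 16th prime (prime index) → 53 (decimal)
Compute 89 × 53 = 4717
4717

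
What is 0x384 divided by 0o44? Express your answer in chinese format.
Convert 0x384 (hexadecimal) → 3×256 + 8×16 + 4 = 900 (decimal)
Convert 0o44 (octal) → 4×8 + 4 = 36 (decimal)
Compute 900 ÷ 36 = 25
Convert 25 (decimal) → 25 = 2×10 + 5 → 二十五 (Chinese numeral)
二十五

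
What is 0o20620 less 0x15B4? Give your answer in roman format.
Convert 0o20620 (octal) → 2×4096 + 6×64 + 2×8 = 8592 (decimal)
Convert 0x15B4 (hexadecimal) → 1×4096 + 5×256 + 11×16 + 4 = 5556 (decimal)
Compute 8592 - 5556 = 3036
Convert 3036 (decimal) → 3036 = 1000 + 1000 + 1000 + 10 + 10 + 10 + 5 + 1 → MMMXXXVI (Roman numeral)
MMMXXXVI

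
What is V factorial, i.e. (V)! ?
Convert V (Roman numeral) → 5 (decimal)
Compute 5! = 120
120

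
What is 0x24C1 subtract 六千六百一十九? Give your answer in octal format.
Convert 0x24C1 (hexadecimal) → 2×4096 + 4×256 + 12×16 + 1 = 9409 (decimal)
Convert 六千六百一十九 (Chinese numeral) → 6×1000 + 6×100 + 1×10 + 9 = 6619 (decimal)
Compute 9409 - 6619 = 2790
Convert 2790 (decimal) → 2790 = 5×512 + 3×64 + 4×8 + 6 → 0o5346 (octal)
0o5346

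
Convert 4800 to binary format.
Convert 4800 (decimal) → 4800 = 4096 + 512 + 128 + 64 → 0b1001011000000 (binary)
0b1001011000000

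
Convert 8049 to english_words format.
Convert 8049 (decimal) → 8049 = 8×1000 + 49 → eight thousand forty-nine (English words)
eight thousand forty-nine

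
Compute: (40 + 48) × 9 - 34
Parentheses first: 40 + 48 = 88
Multiply: 88 × 9 = 792
Subtract: 792 - 34 = 758
758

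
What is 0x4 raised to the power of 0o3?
Convert 0x4 (hexadecimal) → 4 (decimal)
Convert 0o3 (octal) → 3 (decimal)
Compute 4 ^ 3 = 64
64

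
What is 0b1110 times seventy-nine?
Convert 0b1110 (binary) → 8 + 4 + 2 = 14 (decimal)
Convert seventy-nine (English words) → 79 (decimal)
Compute 14 × 79 = 1106
1106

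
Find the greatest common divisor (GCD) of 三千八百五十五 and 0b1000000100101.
Convert 三千八百五十五 (Chinese numeral) → 3×1000 + 8×100 + 5×10 + 5 = 3855 (decimal)
Convert 0b1000000100101 (binary) → 4096 + 32 + 4 + 1 = 4133 (decimal)
Compute gcd(3855, 4133) = 1
1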